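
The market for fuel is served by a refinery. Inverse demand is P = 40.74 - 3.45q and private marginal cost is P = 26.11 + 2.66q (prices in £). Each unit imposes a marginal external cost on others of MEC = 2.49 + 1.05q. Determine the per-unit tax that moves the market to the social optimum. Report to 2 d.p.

tax = £4.27 per unit

Social marginal cost = private MC + MEC = 28.60 + 3.71q.
Set SMC = demand: 28.60 + 3.71q = 40.74 - 3.45q → q* = 1.6955.
The Pigouvian tax equals MEC at q*: 2.49 + 1.05×1.6955 = 4.2703.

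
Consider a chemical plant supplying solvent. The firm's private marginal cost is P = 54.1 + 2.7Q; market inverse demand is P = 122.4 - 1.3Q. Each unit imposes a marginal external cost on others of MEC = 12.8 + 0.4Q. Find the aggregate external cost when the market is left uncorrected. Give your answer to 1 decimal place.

Market equilibrium (private): 54.1 + 2.7Q = 122.4 - 1.3Q → Q_m = 17.0750.
Total external cost = ∫₀^{Q_m} (12.8 + 0.4Q) dQ = 12.8×17.0750 + ½×0.4×17.0750² = 276.8711.

276.9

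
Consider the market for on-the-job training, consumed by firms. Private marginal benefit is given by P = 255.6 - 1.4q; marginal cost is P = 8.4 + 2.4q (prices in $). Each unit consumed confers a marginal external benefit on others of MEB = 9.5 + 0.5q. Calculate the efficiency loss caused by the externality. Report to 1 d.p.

DWL = $267.6

Market equilibrium (private): 8.4 + 2.4q = 255.6 - 1.4q → q_m = 65.0526.
Social marginal benefit = demand + MEB = 265.1 - 0.9q.
Set SMB = MC: 265.1 - 0.9q = 8.4 + 2.4q → q* = 77.7879.
The welfare-loss triangle has base |q_m − q*| and height MEB(q_m) (the vertical gap between SMB and MC is zero at q* and MEB at q_m).
DWL = ½ × 12.7353 × 42.0263 = 267.6088.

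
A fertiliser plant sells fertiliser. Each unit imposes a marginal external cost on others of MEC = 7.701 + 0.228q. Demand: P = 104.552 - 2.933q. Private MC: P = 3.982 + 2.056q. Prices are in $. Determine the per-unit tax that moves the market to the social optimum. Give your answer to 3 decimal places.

tax = $11.760 per unit

Social marginal cost = private MC + MEC = 11.683 + 2.284q.
Set SMC = demand: 11.683 + 2.284q = 104.552 - 2.933q → q* = 17.8012.
The Pigouvian tax equals MEC at q*: 7.701 + 0.228×17.8012 = 11.7597.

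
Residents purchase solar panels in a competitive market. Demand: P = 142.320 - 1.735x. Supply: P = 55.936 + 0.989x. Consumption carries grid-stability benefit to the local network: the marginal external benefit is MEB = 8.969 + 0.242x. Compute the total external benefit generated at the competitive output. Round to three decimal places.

Market equilibrium (private): 55.936 + 0.989x = 142.320 - 1.735x → x_m = 31.7122.
Total external benefit = ∫₀^{x_m} (8.969 + 0.242x) dx = 8.969×31.7122 + ½×0.242×31.7122² = 406.1120.

406.112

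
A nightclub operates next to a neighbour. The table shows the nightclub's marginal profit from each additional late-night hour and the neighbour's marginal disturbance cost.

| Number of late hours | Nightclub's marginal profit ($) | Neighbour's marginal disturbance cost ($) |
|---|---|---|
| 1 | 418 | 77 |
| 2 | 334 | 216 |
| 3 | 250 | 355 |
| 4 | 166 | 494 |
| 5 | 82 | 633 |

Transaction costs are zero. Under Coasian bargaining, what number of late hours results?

Bargaining reaches the level where marginal profit last exceeds marginal disturbance cost.
That holds through level 2 (334 ≥ 216) but not at 3 (250 < 355).

2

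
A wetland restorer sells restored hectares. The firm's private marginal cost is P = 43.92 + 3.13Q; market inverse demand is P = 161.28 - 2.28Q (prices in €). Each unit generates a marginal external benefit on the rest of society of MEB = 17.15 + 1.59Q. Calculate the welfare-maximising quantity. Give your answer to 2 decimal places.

Q* = 35.21

Social marginal cost = private MC − MEB = 26.77 + 1.54Q.
Set SMC = demand: 26.77 + 1.54Q = 161.28 - 2.28Q → Q* = 35.2120.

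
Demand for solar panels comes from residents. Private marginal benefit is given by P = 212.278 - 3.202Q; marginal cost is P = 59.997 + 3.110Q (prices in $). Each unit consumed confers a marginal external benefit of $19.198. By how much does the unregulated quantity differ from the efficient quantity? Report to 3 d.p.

3.042 units

Market equilibrium (private): 59.997 + 3.110Q = 212.278 - 3.202Q → Q_m = 24.1256.
Social marginal benefit = demand + MEB = 231.476 - 3.202Q.
Set SMB = MC: 231.476 - 3.202Q = 59.997 + 3.110Q → Q* = 27.1671.
Gap = |24.1256 − 27.1671| = 3.0415.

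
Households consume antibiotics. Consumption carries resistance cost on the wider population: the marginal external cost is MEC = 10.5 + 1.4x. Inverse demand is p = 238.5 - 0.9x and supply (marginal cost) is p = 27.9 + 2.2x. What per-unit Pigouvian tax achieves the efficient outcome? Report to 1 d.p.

Social marginal benefit = demand − MEC = 228.0 - 2.3x.
Set SMB = MC: 228.0 - 2.3x = 27.9 + 2.2x → x* = 44.4667.
The Pigouvian tax equals MEC at x*: 10.5 + 1.4×44.4667 = 72.7534.

tax = 72.8 per unit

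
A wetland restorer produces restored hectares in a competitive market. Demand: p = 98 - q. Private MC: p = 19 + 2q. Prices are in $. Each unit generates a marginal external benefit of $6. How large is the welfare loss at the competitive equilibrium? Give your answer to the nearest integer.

DWL = $6

Market equilibrium (private): 19 + 2q = 98 - q → q_m = 26.3333.
Social marginal cost = private MC − MEB = 13 + 2q.
Set SMC = demand: 13 + 2q = 98 - q → q* = 28.3333.
The welfare-loss triangle has base |q_m − q*| and height MEB(q_m) (the vertical gap between SMC and demand is zero at q* and MEB at q_m).
DWL = ½ × 2.0000 × 6.0000 = 6.0000.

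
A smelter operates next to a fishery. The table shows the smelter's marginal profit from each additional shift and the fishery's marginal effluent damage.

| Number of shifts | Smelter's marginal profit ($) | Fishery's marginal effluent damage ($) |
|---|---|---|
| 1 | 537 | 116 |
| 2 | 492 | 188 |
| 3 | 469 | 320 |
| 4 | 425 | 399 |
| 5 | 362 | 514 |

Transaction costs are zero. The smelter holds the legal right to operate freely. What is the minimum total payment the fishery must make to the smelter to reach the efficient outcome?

Left alone the smelter would choose level 5 (marginal profit stays positive).
Efficient level: k* = 4 (marginal profit ≥ marginal effluent damage through 4).
The fishery must at least cover the smelter's forgone profit from cutting 5→4: 362 = 362.

$362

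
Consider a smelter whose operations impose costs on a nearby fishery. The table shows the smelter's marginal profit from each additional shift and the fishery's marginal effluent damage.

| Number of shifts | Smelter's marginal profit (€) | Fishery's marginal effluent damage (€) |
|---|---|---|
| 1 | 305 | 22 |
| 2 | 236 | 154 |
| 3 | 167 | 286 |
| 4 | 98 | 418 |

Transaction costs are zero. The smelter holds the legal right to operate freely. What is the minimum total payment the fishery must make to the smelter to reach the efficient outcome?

Left alone the smelter would choose level 4 (marginal profit stays positive).
Efficient level: k* = 2 (marginal profit ≥ marginal effluent damage through 2).
The fishery must at least cover the smelter's forgone profit from cutting 4→2: 167 + 98 = 265.

€265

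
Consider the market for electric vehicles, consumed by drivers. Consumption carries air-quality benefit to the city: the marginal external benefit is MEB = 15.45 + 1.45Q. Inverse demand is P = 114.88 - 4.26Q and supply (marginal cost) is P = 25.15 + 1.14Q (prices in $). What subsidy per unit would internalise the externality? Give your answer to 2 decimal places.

subsidy = $54.06 per unit

Social marginal benefit = demand + MEB = 130.33 - 2.81Q.
Set SMB = MC: 130.33 - 2.81Q = 25.15 + 1.14Q → Q* = 26.6278.
The Pigouvian subsidy equals MEB at Q*: 15.45 + 1.45×26.6278 = 54.0603.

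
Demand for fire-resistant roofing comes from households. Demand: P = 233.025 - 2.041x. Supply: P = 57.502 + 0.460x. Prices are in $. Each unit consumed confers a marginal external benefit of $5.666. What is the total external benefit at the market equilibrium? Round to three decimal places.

$397.646

Market equilibrium (private): 57.502 + 0.460x = 233.025 - 2.041x → x_m = 70.1811.
Total external benefit = MEB × x_m = 5.666 × 70.1811 = 397.6461.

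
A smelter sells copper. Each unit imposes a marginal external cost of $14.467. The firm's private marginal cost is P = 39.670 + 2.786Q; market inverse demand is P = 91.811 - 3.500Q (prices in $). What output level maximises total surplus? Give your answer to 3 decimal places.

Social marginal cost = private MC + MEC = 54.137 + 2.786Q.
Set SMC = demand: 54.137 + 2.786Q = 91.811 - 3.500Q → Q* = 5.9933.

Q* = 5.993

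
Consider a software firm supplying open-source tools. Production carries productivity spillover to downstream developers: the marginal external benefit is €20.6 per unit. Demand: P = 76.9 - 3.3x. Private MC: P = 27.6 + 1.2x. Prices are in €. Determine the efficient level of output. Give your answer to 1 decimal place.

x* = 15.5

Social marginal cost = private MC − MEB = 7.0 + 1.2x.
Set SMC = demand: 7.0 + 1.2x = 76.9 - 3.3x → x* = 15.5333.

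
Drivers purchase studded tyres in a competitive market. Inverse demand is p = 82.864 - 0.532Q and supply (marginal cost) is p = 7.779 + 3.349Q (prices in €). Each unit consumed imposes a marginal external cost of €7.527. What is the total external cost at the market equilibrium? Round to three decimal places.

Market equilibrium (private): 7.779 + 3.349Q = 82.864 - 0.532Q → Q_m = 19.3468.
Total external cost = MEC × Q_m = 7.527 × 19.3468 = 145.6234.

€145.623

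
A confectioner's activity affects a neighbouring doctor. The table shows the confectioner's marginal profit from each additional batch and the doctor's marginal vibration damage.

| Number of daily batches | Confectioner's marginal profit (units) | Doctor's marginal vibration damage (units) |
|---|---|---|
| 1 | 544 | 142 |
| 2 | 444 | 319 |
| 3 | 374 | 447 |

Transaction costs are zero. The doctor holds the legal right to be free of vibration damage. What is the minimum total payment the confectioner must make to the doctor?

461

Efficient level: marginal profit ≥ marginal vibration damage through level 2, so k* = 2.
With the doctor holding the right, the confectioner must at least compensate total damage at k*: 142 + 319 = 461.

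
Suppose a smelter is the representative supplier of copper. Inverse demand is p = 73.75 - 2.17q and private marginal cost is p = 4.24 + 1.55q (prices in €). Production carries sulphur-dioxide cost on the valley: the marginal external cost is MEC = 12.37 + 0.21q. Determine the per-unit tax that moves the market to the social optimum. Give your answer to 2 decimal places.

Social marginal cost = private MC + MEC = 16.61 + 1.76q.
Set SMC = demand: 16.61 + 1.76q = 73.75 - 2.17q → q* = 14.5394.
The Pigouvian tax equals MEC at q*: 12.37 + 0.21×14.5394 = 15.4233.

tax = €15.42 per unit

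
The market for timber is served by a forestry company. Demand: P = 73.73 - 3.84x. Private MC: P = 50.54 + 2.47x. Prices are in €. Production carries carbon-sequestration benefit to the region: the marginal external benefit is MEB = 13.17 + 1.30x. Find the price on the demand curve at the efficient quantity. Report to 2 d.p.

Social marginal cost = private MC − MEB = 37.37 + 1.17x.
Set SMC = demand: 37.37 + 1.17x = 73.73 - 3.84x → x* = 7.2575.
Consumer price on the demand curve at x*: 73.73 − 3.84×7.2575 = 45.8612.

P = €45.86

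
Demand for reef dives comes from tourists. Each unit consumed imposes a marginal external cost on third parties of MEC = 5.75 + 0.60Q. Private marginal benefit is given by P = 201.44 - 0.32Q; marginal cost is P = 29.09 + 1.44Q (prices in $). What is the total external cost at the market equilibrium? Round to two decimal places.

$3439.93

Market equilibrium (private): 29.09 + 1.44Q = 201.44 - 0.32Q → Q_m = 97.9261.
Total external cost = ∫₀^{Q_m} (5.75 + 0.60Q) dQ = 5.75×97.9261 + ½×0.60×97.9261² = 3439.9314.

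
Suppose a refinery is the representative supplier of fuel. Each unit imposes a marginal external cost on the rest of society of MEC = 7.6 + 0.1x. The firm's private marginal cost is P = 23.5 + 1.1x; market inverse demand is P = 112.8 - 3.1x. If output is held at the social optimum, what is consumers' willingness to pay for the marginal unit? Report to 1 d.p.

P = 53.9

Social marginal cost = private MC + MEC = 31.1 + 1.2x.
Set SMC = demand: 31.1 + 1.2x = 112.8 - 3.1x → x* = 19.0000.
Consumer price on the demand curve at x*: 112.8 − 3.1×19.0000 = 53.9000.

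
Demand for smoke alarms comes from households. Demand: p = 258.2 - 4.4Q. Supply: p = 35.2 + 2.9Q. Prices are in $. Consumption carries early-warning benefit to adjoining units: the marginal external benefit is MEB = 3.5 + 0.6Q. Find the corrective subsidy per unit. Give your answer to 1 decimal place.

Social marginal benefit = demand + MEB = 261.7 - 3.8Q.
Set SMB = MC: 261.7 - 3.8Q = 35.2 + 2.9Q → Q* = 33.8060.
The Pigouvian subsidy equals MEB at Q*: 3.5 + 0.6×33.8060 = 23.7836.

subsidy = $23.8 per unit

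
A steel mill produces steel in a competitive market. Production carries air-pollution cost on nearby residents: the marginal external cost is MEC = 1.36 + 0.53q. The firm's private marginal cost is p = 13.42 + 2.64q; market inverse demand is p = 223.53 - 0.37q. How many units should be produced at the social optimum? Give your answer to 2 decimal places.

Social marginal cost = private MC + MEC = 14.78 + 3.17q.
Set SMC = demand: 14.78 + 3.17q = 223.53 - 0.37q → q* = 58.9689.

q* = 58.97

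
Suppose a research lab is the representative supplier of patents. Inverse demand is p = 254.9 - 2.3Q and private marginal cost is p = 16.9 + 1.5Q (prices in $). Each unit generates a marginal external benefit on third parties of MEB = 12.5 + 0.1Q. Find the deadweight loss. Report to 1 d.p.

DWL = $47.6

Market equilibrium (private): 16.9 + 1.5Q = 254.9 - 2.3Q → Q_m = 62.6316.
Social marginal cost = private MC − MEB = 4.4 + 1.4Q.
Set SMC = demand: 4.4 + 1.4Q = 254.9 - 2.3Q → Q* = 67.7027.
Height of the DWL triangle at Q_m is demand(Q_m) − SMC(Q_m) = MEB(Q_m) = 18.7632.
DWL = ½ × 5.0711 × 18.7632 = 47.5750.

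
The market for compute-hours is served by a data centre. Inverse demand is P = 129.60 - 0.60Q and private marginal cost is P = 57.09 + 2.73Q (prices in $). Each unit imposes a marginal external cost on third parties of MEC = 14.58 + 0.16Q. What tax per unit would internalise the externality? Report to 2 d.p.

Social marginal cost = private MC + MEC = 71.67 + 2.89Q.
Set SMC = demand: 71.67 + 2.89Q = 129.60 - 0.60Q → Q* = 16.5989.
The Pigouvian tax equals MEC at Q*: 14.58 + 0.16×16.5989 = 17.2358.

tax = $17.24 per unit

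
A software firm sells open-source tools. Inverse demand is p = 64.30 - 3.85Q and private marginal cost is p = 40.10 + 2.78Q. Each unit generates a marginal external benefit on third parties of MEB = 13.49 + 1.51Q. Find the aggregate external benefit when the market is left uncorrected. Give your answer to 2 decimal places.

Market equilibrium (private): 40.10 + 2.78Q = 64.30 - 3.85Q → Q_m = 3.6501.
Total external benefit = ∫₀^{Q_m} (13.49 + 1.51Q) dQ = 13.49×3.6501 + ½×1.51×3.6501² = 59.2989.

59.30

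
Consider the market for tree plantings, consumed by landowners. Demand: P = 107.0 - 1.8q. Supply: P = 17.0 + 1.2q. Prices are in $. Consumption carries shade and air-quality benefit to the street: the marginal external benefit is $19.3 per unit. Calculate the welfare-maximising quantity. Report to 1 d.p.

Social marginal benefit = demand + MEB = 126.3 - 1.8q.
Set SMB = MC: 126.3 - 1.8q = 17.0 + 1.2q → q* = 36.4333.

q* = 36.4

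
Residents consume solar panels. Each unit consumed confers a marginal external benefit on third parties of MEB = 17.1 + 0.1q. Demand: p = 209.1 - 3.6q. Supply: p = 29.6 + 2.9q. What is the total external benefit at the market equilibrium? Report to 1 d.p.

Market equilibrium (private): 29.6 + 2.9q = 209.1 - 3.6q → q_m = 27.6154.
Total external benefit = ∫₀^{q_m} (17.1 + 0.1q) dq = 17.1×27.6154 + ½×0.1×27.6154² = 510.3539.

510.4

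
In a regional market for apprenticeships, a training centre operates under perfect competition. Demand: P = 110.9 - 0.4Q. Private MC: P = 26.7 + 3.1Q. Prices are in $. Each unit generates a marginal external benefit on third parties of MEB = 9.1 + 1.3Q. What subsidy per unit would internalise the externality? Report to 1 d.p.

subsidy = $64.2 per unit

Social marginal cost = private MC − MEB = 17.6 + 1.8Q.
Set SMC = demand: 17.6 + 1.8Q = 110.9 - 0.4Q → Q* = 42.4091.
The Pigouvian subsidy equals MEB at Q*: 9.1 + 1.3×42.4091 = 64.2318.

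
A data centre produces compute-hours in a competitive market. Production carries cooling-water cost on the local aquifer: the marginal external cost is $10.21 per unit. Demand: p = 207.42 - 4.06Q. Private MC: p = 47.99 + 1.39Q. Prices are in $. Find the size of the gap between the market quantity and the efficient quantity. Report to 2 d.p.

Market equilibrium (private): 47.99 + 1.39Q = 207.42 - 4.06Q → Q_m = 29.2532.
Social marginal cost = private MC + MEC = 58.20 + 1.39Q.
Set SMC = demand: 58.20 + 1.39Q = 207.42 - 4.06Q → Q* = 27.3798.
Gap = |29.2532 − 27.3798| = 1.8734.

1.87 units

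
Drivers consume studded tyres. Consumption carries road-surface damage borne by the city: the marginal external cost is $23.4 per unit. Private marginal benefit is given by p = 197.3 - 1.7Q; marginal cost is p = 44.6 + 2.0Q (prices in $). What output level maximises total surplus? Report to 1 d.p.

Social marginal benefit = demand − MEC = 173.9 - 1.7Q.
Set SMB = MC: 173.9 - 1.7Q = 44.6 + 2.0Q → Q* = 34.9459.

Q* = 34.9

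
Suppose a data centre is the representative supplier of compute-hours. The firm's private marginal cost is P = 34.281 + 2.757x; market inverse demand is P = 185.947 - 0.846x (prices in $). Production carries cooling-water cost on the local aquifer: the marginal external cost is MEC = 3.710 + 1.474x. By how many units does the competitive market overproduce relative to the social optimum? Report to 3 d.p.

12.952 units

Market equilibrium (private): 34.281 + 2.757x = 185.947 - 0.846x → x_m = 42.0944.
Social marginal cost = private MC + MEC = 37.991 + 4.231x.
Set SMC = demand: 37.991 + 4.231x = 185.947 - 0.846x → x* = 29.1424.
Gap = |42.0944 − 29.1424| = 12.9520.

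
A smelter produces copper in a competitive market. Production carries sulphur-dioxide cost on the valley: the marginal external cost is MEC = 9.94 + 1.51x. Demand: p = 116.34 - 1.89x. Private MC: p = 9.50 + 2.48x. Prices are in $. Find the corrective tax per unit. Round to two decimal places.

Social marginal cost = private MC + MEC = 19.44 + 3.99x.
Set SMC = demand: 19.44 + 3.99x = 116.34 - 1.89x → x* = 16.4796.
The Pigouvian tax equals MEC at x*: 9.94 + 1.51×16.4796 = 34.8242.

tax = $34.82 per unit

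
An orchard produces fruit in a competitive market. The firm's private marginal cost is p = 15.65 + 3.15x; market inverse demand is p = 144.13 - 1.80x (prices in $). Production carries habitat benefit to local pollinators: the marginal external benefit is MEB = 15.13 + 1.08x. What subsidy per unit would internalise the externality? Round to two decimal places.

Social marginal cost = private MC − MEB = 0.52 + 2.07x.
Set SMC = demand: 0.52 + 2.07x = 144.13 - 1.80x → x* = 37.1085.
The Pigouvian subsidy equals MEB at x*: 15.13 + 1.08×37.1085 = 55.2072.

subsidy = $55.21 per unit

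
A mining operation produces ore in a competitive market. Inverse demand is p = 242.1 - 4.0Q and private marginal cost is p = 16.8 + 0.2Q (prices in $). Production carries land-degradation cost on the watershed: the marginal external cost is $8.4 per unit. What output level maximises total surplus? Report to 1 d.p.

Q* = 51.6

Social marginal cost = private MC + MEC = 25.2 + 0.2Q.
Set SMC = demand: 25.2 + 0.2Q = 242.1 - 4.0Q → Q* = 51.6429.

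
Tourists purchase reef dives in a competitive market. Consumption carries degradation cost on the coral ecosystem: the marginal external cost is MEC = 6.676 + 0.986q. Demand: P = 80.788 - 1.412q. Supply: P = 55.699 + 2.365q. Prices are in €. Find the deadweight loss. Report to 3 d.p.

Market equilibrium (private): 55.699 + 2.365q = 80.788 - 1.412q → q_m = 6.6426.
Social marginal benefit = demand − MEC = 74.112 - 2.398q.
Set SMB = MC: 74.112 - 2.398q = 55.699 + 2.365q → q* = 3.8658.
Between q* and q_m the wedge MC − SMB runs linearly from 0 to MEC(q_m), so the loss is a triangle.
DWL = ½ × 2.7768 × 13.2256 = 18.3624.

DWL = €18.362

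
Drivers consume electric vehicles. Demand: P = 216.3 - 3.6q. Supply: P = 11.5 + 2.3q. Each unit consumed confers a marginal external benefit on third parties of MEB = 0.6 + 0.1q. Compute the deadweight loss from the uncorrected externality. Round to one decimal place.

Market equilibrium (private): 11.5 + 2.3q = 216.3 - 3.6q → q_m = 34.7119.
Social marginal benefit = demand + MEB = 216.9 - 3.5q.
Set SMB = MC: 216.9 - 3.5q = 11.5 + 2.3q → q* = 35.4138.
The loss is the area between SMB and MC from q* to q_m; with linear curves that's a triangle of height MEB(q_m).
DWL = ½ × 0.7019 × 4.0712 = 1.4288.

DWL = 1.4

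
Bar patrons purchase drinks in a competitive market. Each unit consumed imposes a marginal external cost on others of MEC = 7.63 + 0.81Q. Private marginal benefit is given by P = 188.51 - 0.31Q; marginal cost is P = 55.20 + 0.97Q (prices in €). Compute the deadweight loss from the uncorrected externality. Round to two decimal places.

DWL = €2024.45

Market equilibrium (private): 55.20 + 0.97Q = 188.51 - 0.31Q → Q_m = 104.1484.
Social marginal benefit = demand − MEC = 180.88 - 1.12Q.
Set SMB = MC: 180.88 - 1.12Q = 55.20 + 0.97Q → Q* = 60.1340.
Height of the DWL triangle at Q_m is MC(Q_m) − SMB(Q_m) = MEC(Q_m) = 91.9902.
DWL = ½ × 44.0144 × 91.9902 = 2024.4467.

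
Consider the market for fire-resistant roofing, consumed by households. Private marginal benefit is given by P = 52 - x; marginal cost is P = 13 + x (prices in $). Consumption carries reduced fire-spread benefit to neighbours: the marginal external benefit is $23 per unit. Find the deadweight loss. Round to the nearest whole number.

DWL = $132

Market equilibrium (private): 13 + x = 52 - x → x_m = 19.5000.
Social marginal benefit = demand + MEB = 75 - x.
Set SMB = MC: 75 - x = 13 + x → x* = 31.0000.
Between x* and x_m the wedge SMB − MC runs linearly from 0 to MEB(x_m), so the loss is a triangle.
DWL = ½ × 11.5000 × 23.0000 = 132.2500.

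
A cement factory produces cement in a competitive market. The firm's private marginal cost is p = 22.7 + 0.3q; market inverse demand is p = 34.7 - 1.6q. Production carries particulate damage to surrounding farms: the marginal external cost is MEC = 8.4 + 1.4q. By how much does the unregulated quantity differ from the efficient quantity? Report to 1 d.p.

Market equilibrium (private): 22.7 + 0.3q = 34.7 - 1.6q → q_m = 6.3158.
Social marginal cost = private MC + MEC = 31.1 + 1.7q.
Set SMC = demand: 31.1 + 1.7q = 34.7 - 1.6q → q* = 1.0909.
Gap = |6.3158 − 1.0909| = 5.2249.

5.2 units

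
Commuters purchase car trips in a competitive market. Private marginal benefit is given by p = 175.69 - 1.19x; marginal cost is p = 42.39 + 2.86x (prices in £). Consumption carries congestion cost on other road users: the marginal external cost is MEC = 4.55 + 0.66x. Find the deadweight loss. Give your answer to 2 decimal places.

Market equilibrium (private): 42.39 + 2.86x = 175.69 - 1.19x → x_m = 32.9136.
Social marginal benefit = demand − MEC = 171.14 - 1.85x.
Set SMB = MC: 171.14 - 1.85x = 42.39 + 2.86x → x* = 27.3355.
Height of the DWL triangle at x_m is MC(x_m) − SMB(x_m) = MEC(x_m) = 26.2730.
DWL = ½ × 5.5781 × 26.2730 = 73.2767.

DWL = £73.28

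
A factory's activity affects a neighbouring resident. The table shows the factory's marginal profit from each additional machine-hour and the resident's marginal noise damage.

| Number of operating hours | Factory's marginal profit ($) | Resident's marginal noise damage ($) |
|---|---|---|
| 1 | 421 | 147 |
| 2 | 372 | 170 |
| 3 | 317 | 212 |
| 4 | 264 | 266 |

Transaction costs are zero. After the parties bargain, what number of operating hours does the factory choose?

3

Bargaining reaches the level where marginal profit last exceeds marginal noise damage.
That holds through level 3 (317 ≥ 212) but not at 4 (264 < 266).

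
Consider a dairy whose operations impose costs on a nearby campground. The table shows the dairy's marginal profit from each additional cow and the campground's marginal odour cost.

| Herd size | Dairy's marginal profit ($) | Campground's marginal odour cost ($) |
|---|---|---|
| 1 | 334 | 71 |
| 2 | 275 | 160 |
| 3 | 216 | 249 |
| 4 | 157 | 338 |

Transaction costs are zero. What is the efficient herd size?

2

Bargaining reaches the level where marginal profit last exceeds marginal odour cost.
That holds through level 2 (275 ≥ 160) but not at 3 (216 < 249).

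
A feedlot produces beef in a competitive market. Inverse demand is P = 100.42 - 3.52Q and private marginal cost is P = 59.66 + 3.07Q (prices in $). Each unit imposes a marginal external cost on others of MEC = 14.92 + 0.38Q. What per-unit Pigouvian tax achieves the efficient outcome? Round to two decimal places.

Social marginal cost = private MC + MEC = 74.58 + 3.45Q.
Set SMC = demand: 74.58 + 3.45Q = 100.42 - 3.52Q → Q* = 3.7073.
The Pigouvian tax equals MEC at Q*: 14.92 + 0.38×3.7073 = 16.3288.

tax = $16.33 per unit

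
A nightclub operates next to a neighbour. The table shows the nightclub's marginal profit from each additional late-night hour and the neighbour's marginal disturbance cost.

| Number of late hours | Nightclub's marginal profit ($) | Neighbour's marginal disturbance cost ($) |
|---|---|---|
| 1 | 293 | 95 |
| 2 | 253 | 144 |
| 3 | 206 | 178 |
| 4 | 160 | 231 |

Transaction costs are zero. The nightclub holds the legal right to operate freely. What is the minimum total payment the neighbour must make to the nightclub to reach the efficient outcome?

Left alone the nightclub would choose level 4 (marginal profit stays positive).
Efficient level: k* = 3 (marginal profit ≥ marginal disturbance cost through 3).
The neighbour must at least cover the nightclub's forgone profit from cutting 4→3: 160 = 160.

$160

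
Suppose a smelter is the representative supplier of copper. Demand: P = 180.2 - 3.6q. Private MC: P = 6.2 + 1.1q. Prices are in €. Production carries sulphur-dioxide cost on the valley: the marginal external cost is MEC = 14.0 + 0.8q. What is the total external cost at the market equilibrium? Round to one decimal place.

Market equilibrium (private): 6.2 + 1.1q = 180.2 - 3.6q → q_m = 37.0213.
Total external cost = ∫₀^{q_m} (14.0 + 0.8q) dq = 14.0×37.0213 + ½×0.8×37.0213² = 1066.5289.

€1066.5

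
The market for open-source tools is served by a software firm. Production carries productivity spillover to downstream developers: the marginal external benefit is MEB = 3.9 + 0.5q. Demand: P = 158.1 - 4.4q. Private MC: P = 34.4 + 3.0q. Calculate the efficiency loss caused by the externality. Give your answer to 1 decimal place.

Market equilibrium (private): 34.4 + 3.0q = 158.1 - 4.4q → q_m = 16.7162.
Social marginal cost = private MC − MEB = 30.5 + 2.5q.
Set SMC = demand: 30.5 + 2.5q = 158.1 - 4.4q → q* = 18.4928.
Between q* and q_m the wedge demand − SMC runs linearly from 0 to MEB(q_m), so the loss is a triangle.
DWL = ½ × 1.7766 × 12.2581 = 10.8889.

DWL = 10.9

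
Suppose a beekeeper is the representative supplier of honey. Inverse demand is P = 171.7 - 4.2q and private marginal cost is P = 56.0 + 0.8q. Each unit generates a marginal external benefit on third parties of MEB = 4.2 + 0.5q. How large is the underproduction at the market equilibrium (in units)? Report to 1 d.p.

Market equilibrium (private): 56.0 + 0.8q = 171.7 - 4.2q → q_m = 23.1400.
Social marginal cost = private MC − MEB = 51.8 + 0.3q.
Set SMC = demand: 51.8 + 0.3q = 171.7 - 4.2q → q* = 26.6444.
Gap = |23.1400 − 26.6444| = 3.5044.

3.5 units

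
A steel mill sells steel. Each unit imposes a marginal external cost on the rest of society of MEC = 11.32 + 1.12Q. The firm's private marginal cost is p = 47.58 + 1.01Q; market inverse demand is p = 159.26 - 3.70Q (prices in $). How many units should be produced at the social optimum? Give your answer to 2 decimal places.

Social marginal cost = private MC + MEC = 58.90 + 2.13Q.
Set SMC = demand: 58.90 + 2.13Q = 159.26 - 3.70Q → Q* = 17.2144.

Q* = 17.21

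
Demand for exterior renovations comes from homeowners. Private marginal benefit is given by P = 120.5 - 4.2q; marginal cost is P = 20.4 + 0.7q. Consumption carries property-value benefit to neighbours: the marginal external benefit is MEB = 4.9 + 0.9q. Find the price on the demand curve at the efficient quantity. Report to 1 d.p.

P = 10.3

Social marginal benefit = demand + MEB = 125.4 - 3.3q.
Set SMB = MC: 125.4 - 3.3q = 20.4 + 0.7q → q* = 26.2500.
Consumer price on the demand curve at q*: 120.5 − 4.2×26.2500 = 10.2500.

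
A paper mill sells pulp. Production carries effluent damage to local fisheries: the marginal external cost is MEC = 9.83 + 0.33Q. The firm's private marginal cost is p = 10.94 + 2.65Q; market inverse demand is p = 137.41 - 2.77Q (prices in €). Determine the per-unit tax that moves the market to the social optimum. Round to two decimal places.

tax = €16.52 per unit

Social marginal cost = private MC + MEC = 20.77 + 2.98Q.
Set SMC = demand: 20.77 + 2.98Q = 137.41 - 2.77Q → Q* = 20.2852.
The Pigouvian tax equals MEC at Q*: 9.83 + 0.33×20.2852 = 16.5241.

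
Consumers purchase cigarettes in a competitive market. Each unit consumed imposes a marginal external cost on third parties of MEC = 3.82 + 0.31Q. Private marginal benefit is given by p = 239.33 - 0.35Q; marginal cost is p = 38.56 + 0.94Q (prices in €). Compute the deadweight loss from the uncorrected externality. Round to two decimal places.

Market equilibrium (private): 38.56 + 0.94Q = 239.33 - 0.35Q → Q_m = 155.6357.
Social marginal benefit = demand − MEC = 235.51 - 0.66Q.
Set SMB = MC: 235.51 - 0.66Q = 38.56 + 0.94Q → Q* = 123.0938.
The welfare-loss triangle has base |Q_m − Q*| and height MEC(Q_m) (the vertical gap between SMB and MC is zero at Q* and MEC at Q_m).
DWL = ½ × 32.5419 × 52.0671 = 847.1812.

DWL = €847.18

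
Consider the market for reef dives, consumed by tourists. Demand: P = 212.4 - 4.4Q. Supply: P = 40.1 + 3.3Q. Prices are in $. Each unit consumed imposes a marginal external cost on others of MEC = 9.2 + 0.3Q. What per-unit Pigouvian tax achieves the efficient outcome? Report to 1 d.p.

tax = $15.3 per unit

Social marginal benefit = demand − MEC = 203.2 - 4.7Q.
Set SMB = MC: 203.2 - 4.7Q = 40.1 + 3.3Q → Q* = 20.3875.
The Pigouvian tax equals MEC at Q*: 9.2 + 0.3×20.3875 = 15.3163.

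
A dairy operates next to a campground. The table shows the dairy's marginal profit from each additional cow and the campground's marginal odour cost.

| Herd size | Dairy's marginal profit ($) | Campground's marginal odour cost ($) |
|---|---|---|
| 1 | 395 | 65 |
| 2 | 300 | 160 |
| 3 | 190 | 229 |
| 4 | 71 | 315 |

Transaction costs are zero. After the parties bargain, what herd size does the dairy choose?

2

Bargaining reaches the level where marginal profit last exceeds marginal odour cost.
That holds through level 2 (300 ≥ 160) but not at 3 (190 < 229).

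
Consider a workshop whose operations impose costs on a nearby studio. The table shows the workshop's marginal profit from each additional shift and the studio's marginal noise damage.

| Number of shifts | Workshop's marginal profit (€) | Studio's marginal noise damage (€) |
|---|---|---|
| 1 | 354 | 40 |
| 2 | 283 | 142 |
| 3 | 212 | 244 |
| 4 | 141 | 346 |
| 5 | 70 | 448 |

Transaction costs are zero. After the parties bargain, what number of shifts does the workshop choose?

2

Bargaining reaches the level where marginal profit last exceeds marginal noise damage.
That holds through level 2 (283 ≥ 142) but not at 3 (212 < 244).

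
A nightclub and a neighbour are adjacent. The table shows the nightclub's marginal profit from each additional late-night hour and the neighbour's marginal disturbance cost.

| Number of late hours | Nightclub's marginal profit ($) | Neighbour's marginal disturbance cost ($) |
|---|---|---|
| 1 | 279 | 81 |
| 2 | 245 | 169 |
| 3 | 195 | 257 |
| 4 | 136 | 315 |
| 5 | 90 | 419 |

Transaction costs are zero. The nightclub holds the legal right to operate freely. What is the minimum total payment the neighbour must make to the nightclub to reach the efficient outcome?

Left alone the nightclub would choose level 5 (marginal profit stays positive).
Efficient level: k* = 2 (marginal profit ≥ marginal disturbance cost through 2).
The neighbour must at least cover the nightclub's forgone profit from cutting 5→2: 195 + 136 + 90 = 421.

$421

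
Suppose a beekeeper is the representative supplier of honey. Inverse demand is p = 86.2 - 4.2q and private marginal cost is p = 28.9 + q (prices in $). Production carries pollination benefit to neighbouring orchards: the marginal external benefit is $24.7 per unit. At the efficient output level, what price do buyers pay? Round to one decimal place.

P = $20.0

Social marginal cost = private MC − MEB = 4.2 + q.
Set SMC = demand: 4.2 + q = 86.2 - 4.2q → q* = 15.7692.
Consumer price on the demand curve at q*: 86.2 − 4.2×15.7692 = 19.9694.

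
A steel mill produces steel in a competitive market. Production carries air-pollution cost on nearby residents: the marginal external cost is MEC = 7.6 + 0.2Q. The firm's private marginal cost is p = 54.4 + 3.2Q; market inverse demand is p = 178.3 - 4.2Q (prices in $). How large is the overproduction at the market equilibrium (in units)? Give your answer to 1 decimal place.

Market equilibrium (private): 54.4 + 3.2Q = 178.3 - 4.2Q → Q_m = 16.7432.
Social marginal cost = private MC + MEC = 62.0 + 3.4Q.
Set SMC = demand: 62.0 + 3.4Q = 178.3 - 4.2Q → Q* = 15.3026.
Gap = |16.7432 − 15.3026| = 1.4406.

1.4 units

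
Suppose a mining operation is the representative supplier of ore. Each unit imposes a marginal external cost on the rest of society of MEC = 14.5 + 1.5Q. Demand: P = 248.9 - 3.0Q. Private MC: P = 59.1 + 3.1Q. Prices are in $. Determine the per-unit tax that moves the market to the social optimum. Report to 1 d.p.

Social marginal cost = private MC + MEC = 73.6 + 4.6Q.
Set SMC = demand: 73.6 + 4.6Q = 248.9 - 3.0Q → Q* = 23.0658.
The Pigouvian tax equals MEC at Q*: 14.5 + 1.5×23.0658 = 49.0987.

tax = $49.1 per unit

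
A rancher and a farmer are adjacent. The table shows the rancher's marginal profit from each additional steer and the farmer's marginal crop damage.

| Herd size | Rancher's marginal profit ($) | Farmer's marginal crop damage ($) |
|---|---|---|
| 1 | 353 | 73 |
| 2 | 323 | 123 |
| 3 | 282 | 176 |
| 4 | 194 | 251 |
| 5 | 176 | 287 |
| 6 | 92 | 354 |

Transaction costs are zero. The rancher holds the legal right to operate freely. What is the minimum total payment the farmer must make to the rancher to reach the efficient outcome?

$462

Left alone the rancher would choose level 6 (marginal profit stays positive).
Efficient level: k* = 3 (marginal profit ≥ marginal crop damage through 3).
The farmer must at least cover the rancher's forgone profit from cutting 6→3: 194 + 176 + 92 = 462.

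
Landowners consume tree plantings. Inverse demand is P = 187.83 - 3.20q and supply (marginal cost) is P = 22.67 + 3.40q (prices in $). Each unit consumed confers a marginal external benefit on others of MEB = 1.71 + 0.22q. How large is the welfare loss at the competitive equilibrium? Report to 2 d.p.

DWL = $4.08

Market equilibrium (private): 22.67 + 3.40q = 187.83 - 3.20q → q_m = 25.0242.
Social marginal benefit = demand + MEB = 189.54 - 2.98q.
Set SMB = MC: 189.54 - 2.98q = 22.67 + 3.40q → q* = 26.1552.
Between q* and q_m the wedge SMB − MC runs linearly from 0 to MEB(q_m), so the loss is a triangle.
DWL = ½ × 1.1310 × 7.2153 = 4.0803.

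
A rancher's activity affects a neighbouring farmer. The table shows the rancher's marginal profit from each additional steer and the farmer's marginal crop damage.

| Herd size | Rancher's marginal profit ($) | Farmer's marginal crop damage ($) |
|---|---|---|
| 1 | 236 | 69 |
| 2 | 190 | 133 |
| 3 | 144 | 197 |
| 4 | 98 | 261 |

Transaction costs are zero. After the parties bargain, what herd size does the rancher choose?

Bargaining reaches the level where marginal profit last exceeds marginal crop damage.
That holds through level 2 (190 ≥ 133) but not at 3 (144 < 197).

2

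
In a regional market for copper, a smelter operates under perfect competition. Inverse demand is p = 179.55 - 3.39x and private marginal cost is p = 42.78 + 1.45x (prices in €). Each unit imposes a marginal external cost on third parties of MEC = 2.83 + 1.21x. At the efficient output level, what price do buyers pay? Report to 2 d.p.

P = €104.50

Social marginal cost = private MC + MEC = 45.61 + 2.66x.
Set SMC = demand: 45.61 + 2.66x = 179.55 - 3.39x → x* = 22.1388.
Consumer price on the demand curve at x*: 179.55 − 3.39×22.1388 = 104.4995.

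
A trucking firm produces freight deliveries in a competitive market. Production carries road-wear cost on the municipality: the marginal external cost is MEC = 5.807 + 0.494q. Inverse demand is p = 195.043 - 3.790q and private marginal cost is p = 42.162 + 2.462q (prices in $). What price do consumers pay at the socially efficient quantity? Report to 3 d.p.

P = $112.415

Social marginal cost = private MC + MEC = 47.969 + 2.956q.
Set SMC = demand: 47.969 + 2.956q = 195.043 - 3.790q → q* = 21.8017.
Consumer price on the demand curve at q*: 195.043 − 3.790×21.8017 = 112.4146.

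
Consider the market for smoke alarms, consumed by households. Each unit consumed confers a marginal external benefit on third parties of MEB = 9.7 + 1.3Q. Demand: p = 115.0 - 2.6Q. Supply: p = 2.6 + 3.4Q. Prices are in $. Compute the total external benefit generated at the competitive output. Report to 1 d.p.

$409.8

Market equilibrium (private): 2.6 + 3.4Q = 115.0 - 2.6Q → Q_m = 18.7333.
Total external benefit = ∫₀^{Q_m} (9.7 + 1.3Q) dQ = 9.7×18.7333 + ½×1.3×18.7333² = 409.8218.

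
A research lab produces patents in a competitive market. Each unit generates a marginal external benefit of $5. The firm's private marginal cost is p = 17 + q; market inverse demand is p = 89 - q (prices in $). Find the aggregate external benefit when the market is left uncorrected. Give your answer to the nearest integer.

$180

Market equilibrium (private): 17 + q = 89 - q → q_m = 36.0000.
Total external benefit = MEB × q_m = 5 × 36.0000 = 180.0000.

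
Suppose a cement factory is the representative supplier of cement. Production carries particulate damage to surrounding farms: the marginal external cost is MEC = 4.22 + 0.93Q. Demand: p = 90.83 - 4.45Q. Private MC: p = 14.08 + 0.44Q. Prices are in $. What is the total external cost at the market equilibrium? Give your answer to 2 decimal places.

Market equilibrium (private): 14.08 + 0.44Q = 90.83 - 4.45Q → Q_m = 15.6953.
Total external cost = ∫₀^{Q_m} (4.22 + 0.93Q) dQ = 4.22×15.6953 + ½×0.93×15.6953² = 180.7834.

$180.78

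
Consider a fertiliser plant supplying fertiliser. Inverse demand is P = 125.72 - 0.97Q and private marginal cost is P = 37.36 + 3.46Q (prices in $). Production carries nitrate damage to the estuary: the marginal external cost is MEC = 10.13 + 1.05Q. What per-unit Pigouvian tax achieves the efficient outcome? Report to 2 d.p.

tax = $25.12 per unit

Social marginal cost = private MC + MEC = 47.49 + 4.51Q.
Set SMC = demand: 47.49 + 4.51Q = 125.72 - 0.97Q → Q* = 14.2755.
The Pigouvian tax equals MEC at Q*: 10.13 + 1.05×14.2755 = 25.1193.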